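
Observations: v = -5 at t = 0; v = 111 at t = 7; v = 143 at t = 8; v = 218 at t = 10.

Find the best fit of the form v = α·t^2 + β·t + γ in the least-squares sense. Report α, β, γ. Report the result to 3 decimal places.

Normal-equation sums: Σt^2·t^2 = 16497, Σt^2·t = 1855, Σt^2 = 213, Σt·t = 213, Σt = 25, Σ1 = 4.
And Σt^2·v = 36391, Σt·v = 4101, Σv = 467.
Inverting the 3×3 Gram matrix, [α, β, γ]ᵀ = [34741/18218, 58901/18218, -45569/9109]ᵀ.

α = 1.907, β = 3.233, γ = -5.003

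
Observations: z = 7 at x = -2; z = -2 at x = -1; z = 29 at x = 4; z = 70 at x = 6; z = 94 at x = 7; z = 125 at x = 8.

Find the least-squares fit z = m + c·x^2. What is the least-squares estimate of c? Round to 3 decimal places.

Sums needed: Σ1 = 6, Σx^2 = 170, Σx^2·x^2 = 8066.
Moment sums: Σz = 323, Σx^2·z = 15616.
det = 6·8066 − 170² = 19496.
m = (323·8066 − 170·15616)/19496 = -24701/9748; c = (6·15616 − 170·323)/19496 = 19393/9748.

c = 1.989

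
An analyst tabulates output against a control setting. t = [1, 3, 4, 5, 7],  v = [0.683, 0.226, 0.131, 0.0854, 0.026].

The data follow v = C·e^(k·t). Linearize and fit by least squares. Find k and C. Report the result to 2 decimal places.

k = -0.54, C = 1.17

Taking logs, ln v = k·t + ln C, so regress ln v on t.
AᵀA = [[100.0000, 20.0000]; [20.0000, 5]], rhs = [-50.8228, -10.0111]ᵀ  (here Σt = 20.0000, Σ(t)² = 100.0000, Σln v = -10.0111, Σt·ln v = -50.8228).
Solving (det = 100.0000): k = -0.53892, ln C = 0.15346, so C = exp(0.15346) = 1.16586.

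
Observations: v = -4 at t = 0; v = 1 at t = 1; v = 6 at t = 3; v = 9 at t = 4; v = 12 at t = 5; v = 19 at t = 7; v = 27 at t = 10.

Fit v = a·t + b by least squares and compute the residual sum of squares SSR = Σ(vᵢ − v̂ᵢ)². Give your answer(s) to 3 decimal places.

Sums needed: Σt·t = 200, Σt = 30, Σ1 = 7.
For Aᵀv: Σt·v = 518, Σv = 70.
So AᵀA·[a, b]ᵀ = Aᵀv: [[200, 30]; [30, 7]]·[a, b]ᵀ = [518, 70]ᵀ.
Δ = 200·7 − 30² = 500.
a = (518·7 − 30·70)/500 = 763/250; b = (200·70 − 30·518)/500 = -77/25.
Residuals: -23/25, 257/250, -19/250, -16/125, -9/50, 179/250, -11/25; SSR = 333/125.

SSR = 2.664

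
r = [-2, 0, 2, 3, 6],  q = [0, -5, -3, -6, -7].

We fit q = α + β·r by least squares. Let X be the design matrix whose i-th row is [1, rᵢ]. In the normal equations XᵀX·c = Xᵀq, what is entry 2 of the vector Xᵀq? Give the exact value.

-66

Entry 2 ↔ basis r, so (Xᵀq)_{2} = Σᵢ (r)·qᵢ = (-2)·(0) + (0)·(-5) + (2)·(-3) + (3)·(-6) + (6)·(-7) = -66.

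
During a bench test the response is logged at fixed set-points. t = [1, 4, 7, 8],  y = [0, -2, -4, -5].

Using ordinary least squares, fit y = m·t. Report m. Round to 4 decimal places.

With design matrix M, MᵀM = [[130]] and Mᵀy = [-76]ᵀ.
m = (-76)/130 = -0.584615.

m = -0.5846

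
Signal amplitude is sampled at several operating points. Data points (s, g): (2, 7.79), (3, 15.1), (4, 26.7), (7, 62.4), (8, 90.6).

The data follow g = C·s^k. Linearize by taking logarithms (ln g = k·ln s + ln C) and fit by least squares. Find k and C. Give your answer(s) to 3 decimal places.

k = 1.733, C = 2.322

Linearized form: ln g = k·ln s + ln C. From the 5 transformed points,
Σln s = 7.2034, Σ(ln s)² = 11.7199, Σln g = 16.6922, Σln s·ln g = 26.3733.
Equations: 11.7199·k + 7.2034·ln C = 26.3733;  7.2034·k + 5·ln C = 16.6922.
Δ = 11.7199·5 − (7.2034)² = 6.7102; k = (26.3733·5 − 7.2034·16.6922)/6.7102 = 1.73252, ln C = (11.7199·16.6922 − 7.2034·26.3733)/6.7102 = 0.84244, so C = exp(0.84244) = 2.32203.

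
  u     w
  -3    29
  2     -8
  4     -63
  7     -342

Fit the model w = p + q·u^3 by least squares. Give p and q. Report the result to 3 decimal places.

Sums needed: Σ1 = 4, Σu^3 = 388, Σu^3·u^3 = 122538.
Right-hand side: Σw = -384, Σu^3·w = -122185.
Normal equations: [[4, 388]; [388, 122538]]·[p, q]ᵀ = [-384, -122185]ᵀ.
Determinant 4·122538 − 388² = 339608.
p = ((-384)·122538 − 388·(-122185))/339608 = 88297/84902; q = (4·(-122185) − 388·(-384))/339608 = -84937/84902.

p = 1.040, q = -1.000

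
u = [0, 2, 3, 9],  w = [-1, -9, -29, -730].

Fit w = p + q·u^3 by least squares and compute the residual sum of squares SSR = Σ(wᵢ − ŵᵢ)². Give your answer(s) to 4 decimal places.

Forming MᵀM = [[4, 764]; [764, 532234]] and Mᵀw = [-769, -533025]ᵀ gives MᵀM·[p, q]ᵀ = Mᵀw.
Eliminating q: 532234·(row 1) − 764·(row 2) gives 1545240·p = 532234·(-769) − 764·(-533025) = -2056846, so p = -1028423/772620.
Then q = ((-533025) − 764·(-1028423/772620))/532234 = -193073/193155.
Residuals: 255803/772620, 84393/257540, -525673/772620, 16691/772620; SSR = 525673/772620.

SSR = 0.6804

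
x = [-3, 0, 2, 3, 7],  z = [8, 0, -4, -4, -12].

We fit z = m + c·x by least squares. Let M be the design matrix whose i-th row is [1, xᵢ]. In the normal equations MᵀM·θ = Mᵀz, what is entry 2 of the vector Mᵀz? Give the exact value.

Entry 2 ↔ basis x, so (Mᵀz)_{2} = Σᵢ (x)·zᵢ = (-3)·(8) + (0)·(0) + (2)·(-4) + (3)·(-4) + (7)·(-12) = -128.

-128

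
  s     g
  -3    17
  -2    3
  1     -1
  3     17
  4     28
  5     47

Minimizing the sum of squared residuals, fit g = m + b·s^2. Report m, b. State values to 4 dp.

m = -2.8710, b = 2.0035

Compute the Gram sums: Σ1 = 6, Σs^2 = 64, Σs^2·s^2 = 1060.
Moment sums: Σg = 111, Σs^2·g = 1940.
So XᵀX·[m, b]ᵀ = Xᵀg: [[6, 64]; [64, 1060]]·[m, b]ᵀ = [111, 1940]ᵀ.
Determinant 6·1060 − 64² = 2264.
m = (111·1060 − 64·1940)/2264 = -1625/566; b = (6·1940 − 64·111)/2264 = 567/283.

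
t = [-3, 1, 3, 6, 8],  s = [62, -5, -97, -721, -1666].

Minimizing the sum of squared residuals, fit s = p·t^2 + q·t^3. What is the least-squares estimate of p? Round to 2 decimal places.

p = -2.01

Forming XᵀX = [[5555, 40545]; [40545, 310259]] and Xᵀs = [-132900, -1013026]ᵀ gives XᵀX·[p, q]ᵀ = Xᵀs.
Eliminating q: 310259·(row 1) − 40545·(row 2) gives 79591720·p = 310259·(-132900) − 40545·(-1013026) = -160281930, so p = -16028193/7959172.
Then q = ((-1013026) − 40545·(-16028193/7959172))/310259 = -23892893/7959172.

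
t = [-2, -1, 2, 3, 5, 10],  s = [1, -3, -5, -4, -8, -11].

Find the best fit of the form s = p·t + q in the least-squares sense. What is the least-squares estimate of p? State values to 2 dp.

MᵀM·[p, q]ᵀ = Mᵀs reads: 143·p + 17·q = -171;  17·p + 6·q = -30.
det = 143·6 − 17² = 569.
p = ((-171)·6 − 17·(-30))/569 = -516/569; q = (143·(-30) − 17·(-171))/569 = -1383/569.

p = -0.91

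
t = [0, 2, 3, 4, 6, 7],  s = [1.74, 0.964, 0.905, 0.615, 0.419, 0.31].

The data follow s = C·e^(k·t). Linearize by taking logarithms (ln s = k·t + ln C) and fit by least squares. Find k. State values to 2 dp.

k = -0.24

With ln sᵢ as the transformed response and tᵢ as the regressor:
Σt = 22.0000, Σ(t)² = 114.0000, Σln s = -2.1098, Σt·ln s = -15.7349.
Equations: 114.0000·k + 22.0000·ln C = -15.7349;  22.0000·k + 6·ln C = -2.1098.
Δ = 114.0000·6 − (22.0000)² = 200.0000; k = (-15.7349·6 − 22.0000·-2.1098)/200.0000 = -0.23997, ln C = (114.0000·-2.1098 − 22.0000·-15.7349)/200.0000 = 0.52825.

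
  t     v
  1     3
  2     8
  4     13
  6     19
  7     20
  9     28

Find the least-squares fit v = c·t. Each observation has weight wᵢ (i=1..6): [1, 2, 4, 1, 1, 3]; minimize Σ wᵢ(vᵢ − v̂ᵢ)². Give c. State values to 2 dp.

From the data, Σwᵢ·t·t = 401.
For MᵀWv: Σwᵢ·t·v = 1253.
MᵀWM·[c]ᵀ = MᵀWv becomes [[401]]·[c]ᵀ = [1253]ᵀ.
c = 1253/401 = 3.12469.

c = 3.12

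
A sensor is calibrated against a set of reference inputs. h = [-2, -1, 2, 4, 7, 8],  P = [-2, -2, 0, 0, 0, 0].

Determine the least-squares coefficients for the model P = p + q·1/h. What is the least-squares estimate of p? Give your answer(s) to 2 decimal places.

MᵀM·[p, q]ᵀ = MᵀP reads: 6·p + (-27/56)·q = -4;  (-27/56)·p + (5013/3136)·q = 3.
Determinant 6·(5013/3136) − (-27/56)² = 29349/3136.
p = ((-4)·(5013/3136) − (-27/56)·3)/(29349/3136) = -1724/3261; q = (6·3 − (-27/56)·(-4))/(29349/3136) = 5600/3261.

p = -0.53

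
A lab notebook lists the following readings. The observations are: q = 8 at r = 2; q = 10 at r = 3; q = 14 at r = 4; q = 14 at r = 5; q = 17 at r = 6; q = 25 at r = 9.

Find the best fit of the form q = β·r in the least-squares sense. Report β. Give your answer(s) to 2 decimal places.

β = 2.92

The normal system XᵀX·[β]ᵀ = Xᵀq is [[171]]·[β]ᵀ = [499]ᵀ.
β = 499/171 = 2.91813.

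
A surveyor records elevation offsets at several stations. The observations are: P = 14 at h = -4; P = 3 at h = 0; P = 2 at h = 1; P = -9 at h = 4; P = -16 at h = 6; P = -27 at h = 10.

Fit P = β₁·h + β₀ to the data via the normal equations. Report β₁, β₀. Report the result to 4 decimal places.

From the data, Σh·h = 169, Σh = 17, Σ1 = 6.
Right-hand side: Σh·P = -456, ΣP = -33.
Δ = 169·6 − 17² = 725.
β₁ = ((-456)·6 − 17·(-33))/725 = -3; β₀ = (169·(-33) − 17·(-456))/725 = 3.

β₁ = -3.0000, β₀ = 3.0000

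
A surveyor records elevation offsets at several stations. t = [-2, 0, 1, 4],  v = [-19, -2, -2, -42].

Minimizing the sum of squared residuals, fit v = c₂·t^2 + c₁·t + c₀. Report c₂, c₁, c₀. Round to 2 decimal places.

Forming XᵀX = [[273, 57, 21]; [57, 21, 3]; [21, 3, 4]] and Xᵀv = [-750, -132, -65]ᵀ gives XᵀX·[c₂, c₁, c₀]ᵀ = Xᵀv.
Row-reducing yields c₂ = -47/15, c₁ = 184/75, c₀ = -41/25.

c₂ = -3.13, c₁ = 2.45, c₀ = -1.64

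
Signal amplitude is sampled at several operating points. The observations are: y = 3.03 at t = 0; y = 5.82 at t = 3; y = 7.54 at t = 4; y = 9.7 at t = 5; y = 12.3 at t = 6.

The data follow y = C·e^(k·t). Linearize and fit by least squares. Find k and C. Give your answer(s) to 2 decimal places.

Linearized form: ln y = k·t + ln C. From the 5 transformed points,
XᵀX = [[86.0000, 18.0000]; [18.0000, 5]], rhs = [39.7830, 9.6718]ᵀ  (here Σt = 18.0000, Σ(t)² = 86.0000, Σln y = 9.6718, Σt·ln y = 39.7830).
Solving (det = 106.0000): k = 0.23417, ln C = 1.09133, so C = exp(1.09133) = 2.97824.

k = 0.23, C = 2.98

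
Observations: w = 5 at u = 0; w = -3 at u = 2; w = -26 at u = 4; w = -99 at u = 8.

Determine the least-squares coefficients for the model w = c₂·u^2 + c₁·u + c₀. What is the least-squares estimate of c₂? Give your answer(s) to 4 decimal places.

c₂ = -1.3636

The normal equations are: 4368·c₂ + 584·c₁ + 84·c₀ = -6764;  584·c₂ + 84·c₁ + 14·c₀ = -902;  84·c₂ + 14·c₁ + 4·c₀ = -123.
(Σu^2·u^2 = 4368, Σu^2·u = 584, Σu^2 = 84, Σu·u = 84, Σu = 14, Σ1 = 4, Σu^2·w = -6764, Σu·w = -902, Σw = -123.)
Solving the 3×3 system (Gaussian elimination) gives c₂ = -15/11, c₁ = -239/110, c₀ = 302/55.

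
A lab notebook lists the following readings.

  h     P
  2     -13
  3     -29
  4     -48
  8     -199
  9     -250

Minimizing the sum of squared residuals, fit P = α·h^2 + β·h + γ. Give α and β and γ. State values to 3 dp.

Setting ∂/∂α … = 0 gives: 11010·α + 1340·β + 174·γ = -34067;  1340·α + 174·β + 26·γ = -4147;  174·α + 26·β + 5·γ = -539.
Inverting the 3×3 Gram matrix, [α, β, γ]ᵀ = [-22561/7118, 6457/7118, -7887/3559]ᵀ.

α = -3.170, β = 0.907, γ = -2.216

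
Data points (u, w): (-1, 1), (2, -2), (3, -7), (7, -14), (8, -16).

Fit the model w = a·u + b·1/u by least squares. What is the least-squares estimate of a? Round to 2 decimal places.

a = -2.04

The normal system XᵀX·[a, b]ᵀ = Xᵀw is [[127, 5]; [5, 39433/28224]]·[a, b]ᵀ = [-252, -25/3]ᵀ.
Δ = 127·(39433/28224) − 5² = 4302391/28224.
a = ((-252)·(39433/28224) − 5·(-25/3))/(4302391/28224) = -8761116/4302391; b = (127·(-25/3) − 5·(-252))/(4302391/28224) = 5691840/4302391.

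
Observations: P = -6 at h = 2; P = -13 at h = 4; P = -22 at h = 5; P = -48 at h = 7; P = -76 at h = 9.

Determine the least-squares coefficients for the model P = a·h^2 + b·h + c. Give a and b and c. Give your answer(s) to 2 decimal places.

The normal system XᵀX·[a, b, c]ᵀ = XᵀP is [[9859, 1269, 175]; [1269, 175, 27]; [175, 27, 5]]·[a, b, c]ᵀ = [-9290, -1194, -165]ᵀ.
Row-reducing yields a = -1015/922, b = 1695/922, c = -2027/461.

a = -1.10, b = 1.84, c = -4.40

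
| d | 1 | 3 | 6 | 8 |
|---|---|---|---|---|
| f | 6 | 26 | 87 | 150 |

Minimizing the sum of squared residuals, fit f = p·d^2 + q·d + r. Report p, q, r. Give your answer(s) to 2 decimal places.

Sums needed: Σd^2·d^2 = 5474, Σd^2·d = 756, Σd^2 = 110, Σd·d = 110, Σd = 18, Σ1 = 4.
Moment sums: Σd^2·f = 12972, Σd·f = 1806, Σf = 269.
So MᵀM·[p, q, r]ᵀ = Mᵀf: [[5474, 756, 110]; [756, 110, 18]; [110, 18, 4]]·[p, q, r]ᵀ = [12972, 1806, 269]ᵀ.
Inverting the 3×3 Gram matrix, [p, q, r]ᵀ = [43/20, 687/580, 1621/580]ᵀ.

p = 2.15, q = 1.18, r = 2.79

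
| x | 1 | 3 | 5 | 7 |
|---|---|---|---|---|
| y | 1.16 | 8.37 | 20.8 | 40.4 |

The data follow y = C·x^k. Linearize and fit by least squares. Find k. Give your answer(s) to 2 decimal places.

Taking logs, ln y = k·ln x + ln C, so regress ln y on ln x.
AᵀA = [[7.5838, 4.6540]; [4.6540, 4]], rhs = [14.4163, 9.0069]ᵀ  (here Σln x = 4.6540, Σ(ln x)² = 7.5838, Σln y = 9.0069, Σln x·ln y = 14.4163).
Slope k = (n·Σln x·ln y − Σln x·Σln y)/(n·Σ(ln x)² − (Σln x)²) = (4·14.4163 − 4.6540·9.0069)/8.6759 = 1.81512; ln C = (Σln y − k·Σln x)/n = 0.13984.

k = 1.82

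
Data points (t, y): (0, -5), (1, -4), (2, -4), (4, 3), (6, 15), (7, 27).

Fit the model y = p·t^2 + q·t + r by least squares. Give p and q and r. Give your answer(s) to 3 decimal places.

p = 0.851, q = -1.648, r = -4.208

The normal system MᵀM·[p, q, r]ᵀ = Mᵀy is [[3970, 632, 106]; [632, 106, 20]; [106, 20, 6]]·[p, q, r]ᵀ = [1891, 279, 32]ᵀ.
Inverting the 3×3 Gram matrix, [p, q, r]ᵀ = [6179/7260, -272/165, -10183/2420]ᵀ.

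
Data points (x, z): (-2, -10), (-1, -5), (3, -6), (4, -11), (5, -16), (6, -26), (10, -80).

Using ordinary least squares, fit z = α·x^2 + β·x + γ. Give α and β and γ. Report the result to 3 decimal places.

Compute the Gram sums: Σx^2·x^2 = 12275, Σx^2·x = 1423, Σx^2 = 191, Σx·x = 191, Σx = 25, Σ1 = 7.
Right-hand side: Σx^2·z = -9611, Σx·z = -1073, Σz = -154.
Normal equations: [[12275, 1423, 191]; [1423, 191, 25]; [191, 25, 7]]·[α, β, γ]ᵀ = [-9611, -1073, -154]ᵀ.
Inverting the 3×3 Gram matrix, [α, β, γ]ᵀ = [-569465/593538, 1095931/593538, -238936/98923]ᵀ.

α = -0.959, β = 1.846, γ = -2.415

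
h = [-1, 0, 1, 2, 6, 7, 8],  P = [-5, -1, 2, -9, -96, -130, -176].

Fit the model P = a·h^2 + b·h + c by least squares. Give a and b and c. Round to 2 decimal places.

The normal equations are: 7811·a + 1079·b + 155·c = -21129;  1079·a + 155·b + 23·c = -2905;  155·a + 23·b + 7·c = -415.
Solving the 3×3 system (Gaussian elimination) gives a = -7676/2541, b = 11491/5082, c = 27/154.

a = -3.02, b = 2.26, c = 0.18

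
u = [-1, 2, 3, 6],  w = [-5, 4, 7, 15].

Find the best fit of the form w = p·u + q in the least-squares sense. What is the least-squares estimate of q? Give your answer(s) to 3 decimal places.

With design matrix M, MᵀM = [[50, 10]; [10, 4]] and Mᵀw = [124, 21]ᵀ.
Eliminating q: 4·(row 1) − 10·(row 2) gives 100·p = 4·124 − 10·21 = 286, so p = 143/50.
Then q = (21 − 10·(143/50))/4 = -19/10.

q = -1.900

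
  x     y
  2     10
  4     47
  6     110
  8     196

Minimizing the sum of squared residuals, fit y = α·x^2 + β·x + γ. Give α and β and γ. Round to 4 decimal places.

Normal-equation sums: Σx^2·x^2 = 5664, Σx^2·x = 800, Σx^2 = 120, Σx·x = 120, Σx = 20, Σ1 = 4.
Right-hand side: Σx^2·y = 17296, Σx·y = 2436, Σy = 363.
Inverting the 3×3 Gram matrix, [α, β, γ]ᵀ = [49/16, 17/40, -13/4]ᵀ.

α = 3.0625, β = 0.4250, γ = -3.2500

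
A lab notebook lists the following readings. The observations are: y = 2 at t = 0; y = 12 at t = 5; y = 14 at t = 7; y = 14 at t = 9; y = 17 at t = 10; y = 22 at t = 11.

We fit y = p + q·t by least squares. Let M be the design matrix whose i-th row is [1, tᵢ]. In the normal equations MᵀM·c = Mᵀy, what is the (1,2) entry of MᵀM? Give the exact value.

Row 1 ↔ basis 1, column 2 ↔ basis t, so (MᵀM)_{1,2} = Σᵢ t = (1)·(0) + (1)·(5) + (1)·(7) + (1)·(9) + (1)·(10) + (1)·(11) = 42.

42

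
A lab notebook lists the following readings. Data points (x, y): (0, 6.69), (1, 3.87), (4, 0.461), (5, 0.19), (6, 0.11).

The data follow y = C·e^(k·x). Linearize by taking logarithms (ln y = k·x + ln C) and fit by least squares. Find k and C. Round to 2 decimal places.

Linearized form: ln y = k·x + ln C. From the 5 transformed points,
AᵀA = [[78.0000, 16.0000]; [16.0000, 5]], rhs = [-23.2915, -1.3885]ᵀ  (here Σx = 16.0000, Σ(x)² = 78.0000, Σln y = -1.3885, Σx·ln y = -23.2915).
Δ = 78.0000·5 − (16.0000)² = 134.0000; k = (-23.2915·5 − 16.0000·-1.3885)/134.0000 = -0.70329, ln C = (78.0000·-1.3885 − 16.0000·-23.2915)/134.0000 = 1.97284, so C = exp(1.97284) = 7.19110.

k = -0.70, C = 7.19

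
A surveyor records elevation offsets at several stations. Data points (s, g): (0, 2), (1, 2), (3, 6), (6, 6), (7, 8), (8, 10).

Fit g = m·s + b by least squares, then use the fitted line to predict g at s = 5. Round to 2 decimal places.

Setting ∂/∂m … = 0 gives: 159·m + 25·b = 192;  25·m + 6·b = 34.
Determinant 159·6 − 25² = 329.
m = (192·6 − 25·34)/329 = 302/329; b = (159·34 − 25·192)/329 = 606/329.
At s = 5: ĝ = (302/329)·(5) + (606/329)·(1) = 2116/329.

ĝ = 6.43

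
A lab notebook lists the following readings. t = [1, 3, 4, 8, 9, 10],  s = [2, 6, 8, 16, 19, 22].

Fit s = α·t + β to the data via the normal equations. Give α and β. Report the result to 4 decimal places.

α = 2.1721, β = -0.5037

Forming AᵀA = [[271, 35]; [35, 6]] and Aᵀs = [571, 73]ᵀ gives AᵀA·[α, β]ᵀ = Aᵀs.
det = 271·6 − 35² = 401.
α = (571·6 − 35·73)/401 = 871/401; β = (271·73 − 35·571)/401 = -202/401.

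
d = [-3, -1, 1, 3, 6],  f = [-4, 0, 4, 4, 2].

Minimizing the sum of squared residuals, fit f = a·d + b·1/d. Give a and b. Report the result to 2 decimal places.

a = 0.54, b = 1.90

Compute the Gram sums: Σd·d = 56, Σd·1/d = 5, Σ1/d·1/d = 9/4.
And Σd·f = 40, Σ1/d·f = 7.
det = 56·(9/4) − 5² = 101.
a = (40·(9/4) − 5·7)/101 = 55/101; b = (56·7 − 5·40)/101 = 192/101.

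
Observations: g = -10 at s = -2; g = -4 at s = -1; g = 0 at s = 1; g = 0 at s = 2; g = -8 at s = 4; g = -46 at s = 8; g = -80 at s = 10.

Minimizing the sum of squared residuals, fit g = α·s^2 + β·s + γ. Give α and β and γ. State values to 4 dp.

Sums needed: Σs^2·s^2 = 14386, Σs^2·s = 1576, Σs^2 = 190, Σs·s = 190, Σs = 22, Σ1 = 7.
Right-hand side: Σs^2·g = -11116, Σs·g = -1176, Σg = -148.
AᵀA·[α, β, γ]ᵀ = Aᵀg becomes [[14386, 1576, 190]; [1576, 190, 22]; [190, 22, 7]]·[α, β, γ]ᵀ = [-11116, -1176, -148]ᵀ.
Row-reducing yields α = -13510/13101, β = 10788/4367, γ = -12008/13101.

α = -1.0312, β = 2.4703, γ = -0.9166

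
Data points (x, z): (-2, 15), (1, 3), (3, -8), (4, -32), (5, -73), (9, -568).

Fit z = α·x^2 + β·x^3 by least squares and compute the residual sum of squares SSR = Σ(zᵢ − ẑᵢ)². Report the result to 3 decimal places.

Setting ∂/∂α … = 0 gives: 7540·α + 63410·β = -48354;  63410·α + 551956·β = -425578.
(Σx^2·x^2 = 7540, Σx^2·x^3 = 63410, Σx^3·x^3 = 551956, Σx^2·z = -48354, Σx^3·z = -425578.)
Eliminating β: 551956·(row 1) − 63410·(row 2) gives 140920140·α = 551956·(-48354) − 63410·(-425578) = 296620556, so α = 4362067/2072355.
Then β = ((-425578) − 63410·(4362067/2072355))/551956 = -419797/414471.
Residuals: -3154823/2072355, 3953983/2072355, 278384/690785, -1773392/2072355, 135969/138157, -88334/690785; SSR = 16242013/2072355.

SSR = 7.837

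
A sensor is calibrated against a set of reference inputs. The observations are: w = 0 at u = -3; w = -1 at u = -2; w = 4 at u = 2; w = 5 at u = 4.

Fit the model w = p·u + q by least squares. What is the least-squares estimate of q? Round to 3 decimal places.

q = 1.786

Compute the Gram sums: Σu·u = 33, Σu = 1, Σ1 = 4.
For Mᵀw: Σu·w = 30, Σw = 8.
Determinant 33·4 − 1² = 131.
p = (30·4 − 1·8)/131 = 112/131; q = (33·8 − 1·30)/131 = 234/131.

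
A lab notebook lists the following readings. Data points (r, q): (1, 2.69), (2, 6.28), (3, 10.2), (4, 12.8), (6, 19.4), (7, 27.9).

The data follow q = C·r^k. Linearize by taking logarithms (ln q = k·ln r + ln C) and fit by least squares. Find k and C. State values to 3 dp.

k = 1.147, C = 2.747

Let Y = ln q. Fitting Y = k·ln r + ln C by least squares:
XᵀX = [[10.6062, 6.9157]; [6.9157, 6]], rhs = [19.1495, 13.9926]ᵀ  (here Σln r = 6.9157, Σ(ln r)² = 10.6062, Σln q = 13.9926, Σln r·ln q = 19.1495).
Solving (det = 15.8099): k = 1.14662, ln C = 1.01049, so C = exp(1.01049) = 2.74696.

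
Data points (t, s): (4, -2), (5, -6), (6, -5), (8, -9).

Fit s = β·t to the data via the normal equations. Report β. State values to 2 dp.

β = -0.99

Compute the Gram sums: Σt·t = 141.
Moment sums: Σt·s = -140.
XᵀX·[β]ᵀ = Xᵀs becomes [[141]]·[β]ᵀ = [-140]ᵀ.
β = (-140)/141 = -0.992908.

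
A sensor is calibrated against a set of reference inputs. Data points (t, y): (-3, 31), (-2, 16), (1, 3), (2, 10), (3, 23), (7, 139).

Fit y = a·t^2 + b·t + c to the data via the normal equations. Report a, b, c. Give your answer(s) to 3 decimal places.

a = 3.005, b = -1.306, c = 0.672

The normal equations are: 2596·a + 344·b + 76·c = 7404;  344·a + 76·b + 8·c = 940;  76·a + 8·b + 6·c = 222.
Row-reducing yields a = 550/183, b = -239/183, c = 41/61.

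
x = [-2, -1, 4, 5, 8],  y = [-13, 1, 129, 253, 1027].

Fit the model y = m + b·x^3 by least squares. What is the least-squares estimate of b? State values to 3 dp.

The normal system MᵀM·[m, b]ᵀ = Mᵀy is [[5, 692]; [692, 281930]]·[m, b]ᵀ = [1397, 565808]ᵀ.
det = 5·281930 − 692² = 930786.
m = (1397·281930 − 692·565808)/930786 = 386179/155131; b = (5·565808 − 692·1397)/930786 = 310386/155131.

b = 2.001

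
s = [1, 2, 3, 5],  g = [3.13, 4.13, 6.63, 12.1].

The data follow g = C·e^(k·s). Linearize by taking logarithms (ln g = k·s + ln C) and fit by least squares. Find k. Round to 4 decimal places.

k = 0.3454

With ln gᵢ as the transformed response and sᵢ as the regressor:
Σs = 11.0000, Σ(s)² = 39.0000, Σln g = 6.9441, Σs·ln g = 22.1184.
Equations: 39.0000·k + 11.0000·ln C = 22.1184;  11.0000·k + 4·ln C = 6.9441.
Slope k = (n·Σs·ln g − Σs·Σln g)/(n·Σ(s)² − (Σs)²) = (4·22.1184 − 11.0000·6.9441)/35.0000 = 0.34538; ln C = (Σln g − k·Σs)/n = 0.78623.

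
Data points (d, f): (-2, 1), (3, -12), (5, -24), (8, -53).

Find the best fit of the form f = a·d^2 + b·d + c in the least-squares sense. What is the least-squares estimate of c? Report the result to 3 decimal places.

c = -0.582

XᵀX·[a, b, c]ᵀ = Xᵀf reads: 4818·a + 656·b + 102·c = -4096;  656·a + 102·b + 14·c = -582;  102·a + 14·b + 4·c = -88.
(Σd^2·d^2 = 4818, Σd^2·d = 656, Σd^2 = 102, Σd·d = 102, Σd = 14, Σ1 = 4, Σd^2·f = -4096, Σd·f = -582, Σf = -88.)
Row-reducing yields a = -1623/2810, b = -5371/2810, c = -327/562.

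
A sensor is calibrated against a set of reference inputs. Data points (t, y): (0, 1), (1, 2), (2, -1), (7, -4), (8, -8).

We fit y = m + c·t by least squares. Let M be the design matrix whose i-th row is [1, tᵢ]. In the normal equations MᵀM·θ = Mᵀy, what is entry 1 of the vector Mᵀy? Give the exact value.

Entry 1 ↔ basis 1, so (Mᵀy)_{1} = Σᵢ yᵢ = (1)·(1) + (1)·(2) + (1)·(-1) + (1)·(-4) + (1)·(-8) = -10.

-10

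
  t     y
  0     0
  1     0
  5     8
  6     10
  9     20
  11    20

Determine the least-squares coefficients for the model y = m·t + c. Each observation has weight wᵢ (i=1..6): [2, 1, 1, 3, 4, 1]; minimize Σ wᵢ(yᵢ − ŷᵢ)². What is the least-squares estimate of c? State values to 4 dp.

c = -1.2889

Entries of AᵀWA: Σwᵢ·t·t = 579, Σwᵢ·t = 71, Σwᵢ·1 = 12.
Right-hand side: Σwᵢ·t·y = 1160, Σwᵢ·y = 138.
So AᵀWA·[m, c]ᵀ = AᵀWy: [[579, 71]; [71, 12]]·[m, c]ᵀ = [1160, 138]ᵀ.
det = 579·12 − 71² = 1907.
m = (1160·12 − 71·138)/1907 = 4122/1907; c = (579·138 − 71·1160)/1907 = -2458/1907.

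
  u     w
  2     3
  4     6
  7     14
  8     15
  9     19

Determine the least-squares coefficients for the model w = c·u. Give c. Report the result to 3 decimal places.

Forming AᵀA = [[214]] and Aᵀw = [419]ᵀ gives AᵀA·[c]ᵀ = Aᵀw.
Hence c = 419 / 214 ≈ 1.95794.

c = 1.958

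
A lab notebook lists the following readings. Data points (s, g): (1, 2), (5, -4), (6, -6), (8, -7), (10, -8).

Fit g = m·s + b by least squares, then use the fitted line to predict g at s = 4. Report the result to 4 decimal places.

Setting ∂/∂m … = 0 gives: 226·m + 30·b = -190;  30·m + 5·b = -23.
(Σs·s = 226, Σs = 30, Σ1 = 5, Σs·g = -190, Σg = -23.)
Δ = 226·5 − 30² = 230.
m = ((-190)·5 − 30·(-23))/230 = -26/23; b = (226·(-23) − 30·(-190))/230 = 251/115.
At s = 4: ĝ = (-26/23)·(4) + (251/115)·(1) = -269/115.

ĝ = -2.3391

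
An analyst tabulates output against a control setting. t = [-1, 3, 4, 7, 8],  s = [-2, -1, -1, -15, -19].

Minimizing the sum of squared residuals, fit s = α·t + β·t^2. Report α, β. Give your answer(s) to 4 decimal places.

Sums needed: Σt·t = 139, Σt·t^2 = 945, Σt^2·t^2 = 6835.
For Xᵀs: Σt·s = -262, Σt^2·s = -1978.
XᵀX·[α, β]ᵀ = Xᵀs becomes [[139, 945]; [945, 6835]]·[α, β]ᵀ = [-262, -1978]ᵀ.
Δ = 139·6835 − 945² = 57040.
α = ((-262)·6835 − 945·(-1978))/57040 = 1961/1426; β = (139·(-1978) − 945·(-262))/57040 = -3419/7130.

α = 1.3752, β = -0.4795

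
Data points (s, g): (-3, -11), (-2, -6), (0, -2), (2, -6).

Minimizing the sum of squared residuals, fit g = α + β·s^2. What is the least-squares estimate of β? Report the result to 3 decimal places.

Forming XᵀX = [[4, 17]; [17, 113]] and Xᵀg = [-25, -147]ᵀ gives XᵀX·[α, β]ᵀ = Xᵀg.
Determinant 4·113 − 17² = 163.
α = ((-25)·113 − 17·(-147))/163 = -2; β = (4·(-147) − 17·(-25))/163 = -1.

β = -1.000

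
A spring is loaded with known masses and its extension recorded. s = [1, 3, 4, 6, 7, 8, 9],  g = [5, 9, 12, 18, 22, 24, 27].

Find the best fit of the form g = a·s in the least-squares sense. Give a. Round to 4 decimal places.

a = 3.0352

Compute the Gram sums: Σs·s = 256.
Right-hand side: Σs·g = 777.
XᵀX·[a]ᵀ = Xᵀg becomes [[256]]·[a]ᵀ = [777]ᵀ.
Hence a = 777 / 256 ≈ 3.03516.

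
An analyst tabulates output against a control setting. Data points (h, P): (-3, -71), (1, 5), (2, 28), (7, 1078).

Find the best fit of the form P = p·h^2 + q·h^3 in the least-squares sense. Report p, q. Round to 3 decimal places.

From the data, Σh^2·h^2 = 2499, Σh^2·h^3 = 16597, Σh^3·h^3 = 118443.
And Σh^2·P = 52300, Σh^3·P = 371900.
AᵀA·[p, q]ᵀ = AᵀP becomes [[2499, 16597]; [16597, 118443]]·[p, q]ᵀ = [52300, 371900]ᵀ.
Determinant 2499·118443 − 16597² = 20528648.
p = (52300·118443 − 16597·371900)/20528648 = 2768075/2566081; q = (2499·371900 − 16597·52300)/20528648 = 1095625/366583.

p = 1.079, q = 2.989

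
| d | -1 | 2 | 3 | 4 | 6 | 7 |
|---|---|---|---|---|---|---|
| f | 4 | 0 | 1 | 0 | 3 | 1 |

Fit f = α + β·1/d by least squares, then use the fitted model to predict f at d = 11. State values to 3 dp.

f̂ = 1.436

Forming XᵀX = [[6, 11/28]; [11/28, 10385/7056]] and Xᵀf = [9, -127/42]ᵀ gives XᵀX·[α, β]ᵀ = Xᵀf.
det = 6·(10385/7056) − (11/28)² = 20407/2352.
α = (9·(10385/7056) − (11/28)·(-127/42))/(20407/2352) = 33949/20407; β = (6·(-127/42) − (11/28)·9)/(20407/2352) = -50988/20407.
At d = 11: f̂ = (33949/20407)·(1) + (-50988/20407)·(1/11) = 322451/224477.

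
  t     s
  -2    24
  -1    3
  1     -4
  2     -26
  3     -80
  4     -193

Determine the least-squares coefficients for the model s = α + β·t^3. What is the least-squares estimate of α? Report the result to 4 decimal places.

α = -0.4639

The normal system MᵀM·[α, β]ᵀ = Mᵀs is [[6, 91]; [91, 4955]]·[α, β]ᵀ = [-276, -14919]ᵀ.
det = 6·4955 − 91² = 21449.
α = ((-276)·4955 − 91·(-14919))/21449 = -9951/21449; β = (6·(-14919) − 91·(-276))/21449 = -64398/21449.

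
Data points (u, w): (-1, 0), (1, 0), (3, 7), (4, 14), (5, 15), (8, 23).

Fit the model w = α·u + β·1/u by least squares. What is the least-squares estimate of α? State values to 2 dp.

α = 3.05

With design matrix M, MᵀM = [[116, 6]; [6, 32101/14400]] and Mᵀw = [336, 281/24]ᵀ.
det = 116·(32101/14400) − 6² = 801329/3600.
α = (336·(32101/14400) − 6·(281/24))/(801329/3600) = 2443584/801329; β = (116·(281/24) − 6·336)/(801329/3600) = -2368200/801329.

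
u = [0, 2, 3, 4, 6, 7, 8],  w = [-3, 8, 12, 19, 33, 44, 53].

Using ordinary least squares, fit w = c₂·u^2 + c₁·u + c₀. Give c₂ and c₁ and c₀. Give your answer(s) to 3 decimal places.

c₂ = 0.391, c₁ = 3.787, c₀ = -2.471

AᵀA·[c₂, c₁, c₀]ᵀ = Aᵀw reads: 8146·c₂ + 1170·c₁ + 178·c₀ = 7180;  1170·c₂ + 178·c₁ + 30·c₀ = 1058;  178·c₂ + 30·c₁ + 7·c₀ = 166.
Solving the 3×3 system (Gaussian elimination) gives c₂ = 429/1096, c₁ = 4151/1096, c₀ = -677/274.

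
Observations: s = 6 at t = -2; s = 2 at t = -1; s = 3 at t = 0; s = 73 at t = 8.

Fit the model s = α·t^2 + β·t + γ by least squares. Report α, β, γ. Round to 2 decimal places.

Compute the Gram sums: Σt^2·t^2 = 4113, Σt^2·t = 503, Σt^2 = 69, Σt·t = 69, Σt = 5, Σ1 = 4.
And Σt^2·s = 4698, Σt·s = 570, Σs = 84.
Solving the 3×3 system (Gaussian elimination) gives α = 5043/4861, β = 2529/4861, γ = 11928/4861.

α = 1.04, β = 0.52, γ = 2.45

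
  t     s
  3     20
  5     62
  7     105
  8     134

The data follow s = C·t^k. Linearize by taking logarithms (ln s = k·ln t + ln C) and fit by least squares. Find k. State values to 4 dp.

k = 1.9280

Taking logs, ln s = k·ln t + ln C, so regress ln s on ln t.
Σln t = 6.7334, Σ(ln t)² = 11.9079, Σln s = 16.6747, Σln t·ln s = 29.1745.
Equations: 11.9079·k + 6.7334·ln C = 29.1745;  6.7334·k + 4·ln C = 16.6747.
Solving (det = 2.2928): k = 1.92804, ln C = 0.92310.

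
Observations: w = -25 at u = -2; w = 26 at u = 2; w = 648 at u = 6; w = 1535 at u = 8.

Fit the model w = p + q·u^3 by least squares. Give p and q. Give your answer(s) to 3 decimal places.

Setting ∂/∂p … = 0 gives: 4·p + 728·q = 2184;  728·p + 308928·q = 926296.
(Σ1 = 4, Σu^3 = 728, Σu^3·u^3 = 308928, Σw = 2184, Σu^3·w = 926296.)
Δ = 4·308928 − 728² = 705728.
p = (2184·308928 − 728·926296)/705728 = 5551/11027; q = (4·926296 − 728·2184)/705728 = 66101/22054.

p = 0.503, q = 2.997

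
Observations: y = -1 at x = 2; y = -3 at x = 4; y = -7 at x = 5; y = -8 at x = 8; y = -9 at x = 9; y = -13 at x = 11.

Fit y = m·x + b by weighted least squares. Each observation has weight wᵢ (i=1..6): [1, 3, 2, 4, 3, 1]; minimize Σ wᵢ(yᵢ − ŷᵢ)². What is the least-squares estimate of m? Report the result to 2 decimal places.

Sums needed: Σwᵢ·x·x = 722, Σwᵢ·x = 94, Σwᵢ·1 = 14.
For MᵀWy: Σwᵢ·x·y = -750, Σwᵢ·y = -96.
Eliminating b: 14·(row 1) − 94·(row 2) gives 1272·m = 14·(-750) − 94·(-96) = -1476, so m = -123/106.
Then b = ((-96) − 94·(-123/106))/14 = 99/106.

m = -1.16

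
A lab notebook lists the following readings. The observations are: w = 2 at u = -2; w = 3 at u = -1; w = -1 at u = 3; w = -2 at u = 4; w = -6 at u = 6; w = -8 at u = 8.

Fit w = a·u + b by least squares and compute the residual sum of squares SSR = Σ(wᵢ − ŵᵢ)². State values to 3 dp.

SSR = 5.526

AᵀA·[a, b]ᵀ = Aᵀw reads: 130·a + 18·b = -118;  18·a + 6·b = -12.
Eliminating b: 6·(row 1) − 18·(row 2) gives 456·a = 6·(-118) − 18·(-12) = -492, so a = -41/38.
Then b = ((-12) − 18·(-41/38))/6 = 47/38.
Residuals: -53/38, 13/19, 1, 41/38, -29/38, -23/38; SSR = 105/19.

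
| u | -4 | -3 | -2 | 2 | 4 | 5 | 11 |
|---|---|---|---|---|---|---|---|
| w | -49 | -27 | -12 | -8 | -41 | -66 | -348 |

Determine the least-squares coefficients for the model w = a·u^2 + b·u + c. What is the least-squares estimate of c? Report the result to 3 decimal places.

With design matrix A, AᵀA = [[15891, 1429, 195]; [1429, 195, 13]; [195, 13, 7]] and Aᵀw = [-45521, -4037, -551]ᵀ.
Row-reducing yields a = -1697369/567688, b = 585289/567688, c = 68715/25804.

c = 2.663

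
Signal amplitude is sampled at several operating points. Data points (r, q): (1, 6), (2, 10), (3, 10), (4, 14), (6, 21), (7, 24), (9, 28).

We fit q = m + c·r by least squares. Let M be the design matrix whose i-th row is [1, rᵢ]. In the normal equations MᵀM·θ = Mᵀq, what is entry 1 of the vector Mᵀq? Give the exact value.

Entry 1 ↔ basis 1, so (Mᵀq)_{1} = Σᵢ qᵢ = (1)·(6) + (1)·(10) + (1)·(10) + (1)·(14) + (1)·(21) + (1)·(24) + (1)·(28) = 113.

113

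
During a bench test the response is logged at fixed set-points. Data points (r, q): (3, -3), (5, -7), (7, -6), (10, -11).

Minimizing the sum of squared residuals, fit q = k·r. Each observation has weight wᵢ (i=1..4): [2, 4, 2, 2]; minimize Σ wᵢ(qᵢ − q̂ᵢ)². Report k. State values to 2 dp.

From the data, Σwᵢ·r·r = 416.
Right-hand side: Σwᵢ·r·q = -462.
Hence k = -462 / 416 ≈ -1.11058.

k = -1.11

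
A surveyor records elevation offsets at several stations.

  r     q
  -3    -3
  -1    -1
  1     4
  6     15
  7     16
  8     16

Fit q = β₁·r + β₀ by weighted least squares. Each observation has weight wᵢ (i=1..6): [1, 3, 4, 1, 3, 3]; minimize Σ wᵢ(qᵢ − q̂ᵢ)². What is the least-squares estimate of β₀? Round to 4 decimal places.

Entries of XᵀWX: Σwᵢ·r·r = 391, Σwᵢ·r = 49, Σwᵢ·1 = 15.
Moment sums: Σwᵢ·r·q = 838, Σwᵢ·q = 121.
Eliminating β₀: 15·(row 1) − 49·(row 2) gives 3464·β₁ = 15·838 − 49·121 = 6641, so β₁ = 6641/3464.
Then β₀ = (121 − 49·(6641/3464))/15 = 6249/3464.

β₀ = 1.8040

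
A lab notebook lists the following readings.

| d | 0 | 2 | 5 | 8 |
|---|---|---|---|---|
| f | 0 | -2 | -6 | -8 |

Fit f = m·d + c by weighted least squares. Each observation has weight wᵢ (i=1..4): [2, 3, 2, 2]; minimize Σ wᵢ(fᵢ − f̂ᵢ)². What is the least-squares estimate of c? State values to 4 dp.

Normal-equation sums: Σwᵢ·d·d = 190, Σwᵢ·d = 32, Σwᵢ·1 = 9.
Right-hand side: Σwᵢ·d·f = -200, Σwᵢ·f = -34.
Eliminating c: 9·(row 1) − 32·(row 2) gives 686·m = 9·(-200) − 32·(-34) = -712, so m = -356/343.
Then c = ((-34) − 32·(-356/343))/9 = -30/343.

c = -0.0875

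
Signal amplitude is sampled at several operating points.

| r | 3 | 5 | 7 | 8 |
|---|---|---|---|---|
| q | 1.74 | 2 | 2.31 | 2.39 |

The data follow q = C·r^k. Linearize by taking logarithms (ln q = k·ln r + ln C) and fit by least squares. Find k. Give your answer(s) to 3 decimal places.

k = 0.331

With ln qᵢ as the transformed response and ln rᵢ as the regressor:
Σln r = 6.7334, Σ(ln r)² = 11.9079, Σln q = 2.9556, Σln r·ln q = 5.1651.
Equations: 11.9079·k + 6.7334·ln C = 5.1651;  6.7334·k + 4·ln C = 2.9556.
Δ = 11.9079·4 − (6.7334)² = 2.2928; k = (5.1651·4 − 6.7334·2.9556)/2.2928 = 0.33117, ln C = (11.9079·2.9556 − 6.7334·5.1651)/2.2928 = 0.18142.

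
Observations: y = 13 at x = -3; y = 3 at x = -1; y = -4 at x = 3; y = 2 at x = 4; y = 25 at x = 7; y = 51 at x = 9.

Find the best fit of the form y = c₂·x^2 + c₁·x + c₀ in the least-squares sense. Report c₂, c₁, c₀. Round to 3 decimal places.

Sums needed: Σx^2·x^2 = 9381, Σx^2·x = 1135, Σx^2 = 165, Σx·x = 165, Σx = 19, Σ1 = 6.
Right-hand side: Σx^2·y = 5472, Σx·y = 588, Σy = 90.
So MᵀM·[c₂, c₁, c₀]ᵀ = Mᵀy: [[9381, 1135, 165]; [1135, 165, 19]; [165, 19, 6]]·[c₂, c₁, c₀]ᵀ = [5472, 588, 90]ᵀ.
Inverting the 3×3 Gram matrix, [c₂, c₁, c₀]ᵀ = [64299/66302, -184041/66302, -95448/33151]ᵀ.

c₂ = 0.970, c₁ = -2.776, c₀ = -2.879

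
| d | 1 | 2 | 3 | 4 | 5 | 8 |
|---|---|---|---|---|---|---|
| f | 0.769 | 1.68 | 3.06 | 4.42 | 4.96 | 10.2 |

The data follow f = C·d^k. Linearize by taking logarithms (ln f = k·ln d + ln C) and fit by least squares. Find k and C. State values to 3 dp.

Taking logs, ln f = k·ln d + ln C, so regress ln f on ln d.
XᵀX = [[10.5236, 6.8669]; [6.8669, 6]], rhs = [11.0552, 6.7845]ᵀ  (here Σln d = 6.8669, Σ(ln d)² = 10.5236, Σln f = 6.7845, Σln d·ln f = 11.0552).
Slope k = (n·Σln d·ln f − Σln d·Σln f)/(n·Σ(ln d)² − (Σln d)²) = (6·11.0552 − 6.8669·6.7845)/15.9867 = 1.23493; ln C = (Σln f − k·Σln d)/n = -0.28261, so C = exp(-0.28261) = 0.75381.

k = 1.235, C = 0.754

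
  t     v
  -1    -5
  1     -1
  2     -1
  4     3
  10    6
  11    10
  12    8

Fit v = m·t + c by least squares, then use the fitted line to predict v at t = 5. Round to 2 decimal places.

v̂ = 2.29

Normal-equation sums: Σt·t = 387, Σt = 39, Σ1 = 7.
And Σt·v = 280, Σv = 20.
Normal equations: [[387, 39]; [39, 7]]·[m, c]ᵀ = [280, 20]ᵀ.
Eliminating c: 7·(row 1) − 39·(row 2) gives 1188·m = 7·280 − 39·20 = 1180, so m = 295/297.
Then c = (20 − 39·(295/297))/7 = -265/99.
At t = 5: v̂ = (295/297)·(5) + (-265/99)·(1) = 680/297.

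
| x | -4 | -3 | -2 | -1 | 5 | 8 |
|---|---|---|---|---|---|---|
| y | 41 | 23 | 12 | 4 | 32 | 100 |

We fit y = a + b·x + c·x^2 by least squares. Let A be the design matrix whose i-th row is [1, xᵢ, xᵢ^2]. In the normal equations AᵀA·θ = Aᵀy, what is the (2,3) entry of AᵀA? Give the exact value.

537

Row 2 ↔ basis x, column 3 ↔ basis x^2, so (AᵀA)_{2,3} = Σᵢ (x)·(x^2) = (-4)·(16) + (-3)·(9) + (-2)·(4) + (-1)·(1) + (5)·(25) + (8)·(64) = 537.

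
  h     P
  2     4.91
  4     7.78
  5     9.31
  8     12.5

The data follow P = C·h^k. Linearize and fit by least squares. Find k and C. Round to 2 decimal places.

k = 0.68, C = 3.07

Let Y = ln P. Fitting Y = k·ln h + ln C by least squares:
AᵀA = [[9.3166, 5.7683]; [5.7683, 4]], rhs = [12.7900, 8.3996]ᵀ  (here Σln h = 5.7683, Σ(ln h)² = 9.3166, Σln P = 8.3996, Σln h·ln P = 12.7900).
Δ = 9.3166·4 − (5.7683)² = 3.9930; k = (12.7900·4 − 5.7683·8.3996)/3.9930 = 0.67817, ln C = (9.3166·8.3996 − 5.7683·12.7900)/3.9930 = 1.12193, so C = exp(1.12193) = 3.07079.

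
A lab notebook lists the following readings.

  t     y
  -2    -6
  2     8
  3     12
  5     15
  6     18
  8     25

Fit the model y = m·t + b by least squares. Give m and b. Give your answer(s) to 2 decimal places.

Setting ∂/∂m … = 0 gives: 142·m + 22·b = 447;  22·m + 6·b = 72.
(Σt·t = 142, Σt = 22, Σ1 = 6, Σt·y = 447, Σy = 72.)
Δ = 142·6 − 22² = 368.
m = (447·6 − 22·72)/368 = 549/184; b = (142·72 − 22·447)/368 = 195/184.

m = 2.98, b = 1.06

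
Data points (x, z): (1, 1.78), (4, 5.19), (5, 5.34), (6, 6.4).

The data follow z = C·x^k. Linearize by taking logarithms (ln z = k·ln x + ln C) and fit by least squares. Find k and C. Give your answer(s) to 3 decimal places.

k = 0.711, C = 1.799

Let Y = ln z. Fitting Y = k·ln x + ln C by least squares:
Σln x = 4.7875, Σ(ln x)² = 7.7225, Σln z = 5.7549, Σln x·ln z = 8.3051.
Equations: 7.7225·k + 4.7875·ln C = 8.3051;  4.7875·k + 4·ln C = 5.7549.
Solving (det = 7.9699): k = 0.71128, ln C = 0.58740, so C = exp(0.58740) = 1.79931.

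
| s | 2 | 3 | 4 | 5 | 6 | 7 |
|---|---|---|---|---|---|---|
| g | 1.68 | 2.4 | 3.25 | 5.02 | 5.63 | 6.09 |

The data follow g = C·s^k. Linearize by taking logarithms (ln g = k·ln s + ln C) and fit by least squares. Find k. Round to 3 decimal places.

k = 1.102

Taking logs, ln g = k·ln s + ln C, so regress ln g on ln s.
Sums: Σln s = 8.5252, Σ(ln s)² = 13.1965, Σln g = 7.7211, Σln s·ln g = 12.1640.
Normal system: [[13.1965, 8.5252]; [8.5252, 6]]·[k, ln C]ᵀ = [12.1640, 7.7211]ᵀ.
Slope k = (n·Σln s·ln g − Σln s·Σln g)/(n·Σ(ln s)² − (Σln s)²) = (6·12.1640 − 8.5252·7.7211)/6.5005 = 1.10152; ln C = (Σln g − k·Σln s)/n = -0.27826.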